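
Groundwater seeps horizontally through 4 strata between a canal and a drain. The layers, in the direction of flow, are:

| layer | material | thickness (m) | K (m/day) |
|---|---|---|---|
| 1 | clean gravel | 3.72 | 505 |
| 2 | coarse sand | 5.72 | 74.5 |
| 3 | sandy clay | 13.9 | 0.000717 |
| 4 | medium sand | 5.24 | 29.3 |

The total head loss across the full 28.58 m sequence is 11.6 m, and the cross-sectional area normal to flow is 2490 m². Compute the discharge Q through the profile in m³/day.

1.49

Flow is perpendicular to layering, so the layers act in series and the equivalent K is the thickness-weighted harmonic mean.
Total thickness L = 3.72 + 5.72 + 13.9 + 5.24 = 28.58 m.
Σ(b_i/K_i) = 3.72/505 + 5.72/74.5 + 13.9/0.000717 + 5.24/29.3 = 19387 d.
K_eq = L / Σ(b_i/K_i) = 28.58 / 19387 = 0.001474 m/day.
Q = K_eq · A · (Δh/L) = 0.001474 × 2490 × (11.6/28.58) = 1.490 m³/day.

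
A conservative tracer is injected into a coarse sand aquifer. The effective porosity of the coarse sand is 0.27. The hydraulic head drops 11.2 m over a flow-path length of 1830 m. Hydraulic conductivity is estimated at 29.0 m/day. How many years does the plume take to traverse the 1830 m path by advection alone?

7.62

Hydraulic gradient i = Δh / L = 11.2 / 1830 = 0.006120.
Darcy flux q = K · i = 29.00 × 0.006120 = 0.1775 m/day.
Seepage velocity v = q / n_e = 0.1775 / 0.27 = 0.6574 m/day.
Travel time t = L / v = 1830 / 0.6574 = 2784 days = 7.622 years.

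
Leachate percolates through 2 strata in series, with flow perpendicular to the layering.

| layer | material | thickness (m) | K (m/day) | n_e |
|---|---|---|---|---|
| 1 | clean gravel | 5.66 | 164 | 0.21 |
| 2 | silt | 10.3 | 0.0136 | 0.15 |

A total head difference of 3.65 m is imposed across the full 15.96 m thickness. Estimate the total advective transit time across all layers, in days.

567

With flow normal to the layers, continuity requires the same specific discharge q through every layer.
Σ(b_i/K_i) = 5.66/164 + 10.3/0.0136 = 757.4 d.
q = Δh / Σ(b_i/K_i) = 3.65 / 757.4 = 0.004819 m/day.
In each layer the seepage velocity is v_i = q/n_i, so the layer transit time is t_i = b_i·n_i / q:
  layer 1 (clean gravel): t_1 = 5.66 × 0.21 / 0.004819 = 246.6 d
  layer 2 (silt): t_2 = 10.3 × 0.15 / 0.004819 = 320.6 d
Total t = Σ t_i = 567.2 days.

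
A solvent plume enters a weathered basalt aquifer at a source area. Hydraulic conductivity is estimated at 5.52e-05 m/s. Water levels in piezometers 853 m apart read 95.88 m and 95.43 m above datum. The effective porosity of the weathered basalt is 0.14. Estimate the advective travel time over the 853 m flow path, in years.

Convert K: 5.52e-05 m/s × 86400 = 4.769 m/day.
Hydraulic gradient i = (95.88 − 95.43) / 853 = 0.45 / 853 = 0.0005275.
Darcy flux q = K · i = 4.769 × 0.0005275 = 0.002516 m/day.
Seepage velocity v = q / n_e = 0.002516 / 0.14 = 0.01797 m/day.
Travel time t = L / v = 853 / 0.01797 = 47464 days = 129.9 years.

130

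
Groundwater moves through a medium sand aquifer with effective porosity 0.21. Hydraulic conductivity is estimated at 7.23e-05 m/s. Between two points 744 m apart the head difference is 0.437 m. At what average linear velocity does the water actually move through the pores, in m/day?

Convert K: 7.23e-05 m/s × 86400 = 6.247 m/day.
Hydraulic gradient i = Δh / L = 0.437 / 744 = 0.0005874.
Darcy flux q = K · i = 6.247 × 0.0005874 = 0.003669 m/day.
Seepage velocity v = q / n_e = 0.003669 / 0.21 = 0.01747 m/day.

0.0175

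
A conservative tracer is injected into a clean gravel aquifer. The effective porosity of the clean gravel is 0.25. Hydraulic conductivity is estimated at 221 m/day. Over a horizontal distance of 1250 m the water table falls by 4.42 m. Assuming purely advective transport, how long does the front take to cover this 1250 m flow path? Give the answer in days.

400

Hydraulic gradient i = Δh / L = 4.42 / 1250 = 0.003536.
Darcy flux q = K · i = 221.0 × 0.003536 = 0.7815 m/day.
Seepage velocity v = q / n_e = 0.7815 / 0.25 = 3.126 m/day.
Travel time t = L / v = 1250 / 3.126 = 399.9 days.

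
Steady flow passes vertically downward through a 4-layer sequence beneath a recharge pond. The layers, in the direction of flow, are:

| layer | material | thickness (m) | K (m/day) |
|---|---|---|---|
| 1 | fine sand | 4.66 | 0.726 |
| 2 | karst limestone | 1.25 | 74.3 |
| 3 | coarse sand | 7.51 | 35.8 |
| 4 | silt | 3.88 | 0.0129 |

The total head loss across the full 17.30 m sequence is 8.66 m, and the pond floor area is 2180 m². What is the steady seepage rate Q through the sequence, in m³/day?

Flow is perpendicular to layering, so the layers act in series and the equivalent K is the thickness-weighted harmonic mean.
Total thickness L = 4.66 + 1.25 + 7.51 + 3.88 = 17.30 m.
Σ(b_i/K_i) = 4.66/0.726 + 1.25/74.3 + 7.51/35.8 + 3.88/0.0129 = 307.4 d.
K_eq = L / Σ(b_i/K_i) = 17.30 / 307.4 = 0.05627 m/day.
Q = K_eq · A · (Δh/L) = 0.05627 × 2180 × (8.66/17.30) = 61.41 m³/day.

61.4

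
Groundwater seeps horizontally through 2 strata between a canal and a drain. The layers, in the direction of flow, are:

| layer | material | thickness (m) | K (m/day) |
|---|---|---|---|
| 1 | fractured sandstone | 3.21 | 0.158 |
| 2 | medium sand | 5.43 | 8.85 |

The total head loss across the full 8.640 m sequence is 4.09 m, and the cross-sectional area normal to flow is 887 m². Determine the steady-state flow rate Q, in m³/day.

Flow is perpendicular to layering, so the layers act in series and the equivalent K is the thickness-weighted harmonic mean.
Total thickness L = 3.21 + 5.43 = 8.640 m.
Σ(b_i/K_i) = 3.21/0.158 + 5.43/8.85 = 20.93 d.
K_eq = L / Σ(b_i/K_i) = 8.640 / 20.93 = 0.4128 m/day.
Q = K_eq · A · (Δh/L) = 0.4128 × 887 × (4.09/8.640) = 173.3 m³/day.

173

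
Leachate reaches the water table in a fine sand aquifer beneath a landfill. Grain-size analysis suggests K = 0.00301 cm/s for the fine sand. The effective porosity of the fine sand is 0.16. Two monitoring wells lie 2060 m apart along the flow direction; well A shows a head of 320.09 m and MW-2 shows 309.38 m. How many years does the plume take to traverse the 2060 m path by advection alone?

Convert K: 0.00301 cm/s × 864 = 2.601 m/day.
Hydraulic gradient i = (320.09 − 309.38) / 2060 = 10.71 / 2060 = 0.005199.
Darcy flux q = K · i = 2.601 × 0.005199 = 0.01352 m/day.
Seepage velocity v = q / n_e = 0.01352 / 0.16 = 0.08451 m/day.
Travel time t = L / v = 2060 / 0.08451 = 24377 days = 66.74 years.

66.7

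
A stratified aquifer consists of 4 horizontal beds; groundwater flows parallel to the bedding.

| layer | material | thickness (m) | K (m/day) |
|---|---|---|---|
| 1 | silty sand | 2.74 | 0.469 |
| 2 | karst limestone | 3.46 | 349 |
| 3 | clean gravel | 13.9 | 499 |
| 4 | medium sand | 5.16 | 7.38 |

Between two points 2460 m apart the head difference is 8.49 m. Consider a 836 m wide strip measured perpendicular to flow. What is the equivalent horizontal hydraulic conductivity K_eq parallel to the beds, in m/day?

Flow is parallel to layering, so each bed carries its own Darcy discharge and the transmissivities add.
Σ(K_i·b_i) = 0.469×2.74 + 349×3.46 + 499×13.9 + 7.38×5.16 = 8183 m²/day.
Total thickness b = 25.26 m, so K_eq = Σ(K_i·b_i)/b = 324.0 m/day.

324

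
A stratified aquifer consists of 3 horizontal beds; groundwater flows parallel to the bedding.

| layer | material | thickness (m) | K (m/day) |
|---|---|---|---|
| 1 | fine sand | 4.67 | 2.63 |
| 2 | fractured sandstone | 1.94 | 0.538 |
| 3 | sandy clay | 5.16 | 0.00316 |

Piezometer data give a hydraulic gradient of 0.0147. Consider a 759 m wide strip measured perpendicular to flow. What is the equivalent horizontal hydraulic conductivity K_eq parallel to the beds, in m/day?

1.13

Flow is parallel to layering, so each bed carries its own Darcy discharge and the transmissivities add.
Σ(K_i·b_i) = 2.63×4.67 + 0.538×1.94 + 0.00316×5.16 = 13.34 m²/day.
Total thickness b = 11.77 m, so K_eq = Σ(K_i·b_i)/b = 1.134 m/day.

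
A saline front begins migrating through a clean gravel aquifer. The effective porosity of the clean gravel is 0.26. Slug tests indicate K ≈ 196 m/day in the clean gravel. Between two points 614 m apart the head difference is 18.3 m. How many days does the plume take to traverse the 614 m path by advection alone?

27.3

Hydraulic gradient i = Δh / L = 18.3 / 614 = 0.02980.
Darcy flux q = K · i = 196.0 × 0.02980 = 5.842 m/day.
Seepage velocity v = q / n_e = 5.842 / 0.26 = 22.47 m/day.
Travel time t = L / v = 614 / 22.47 = 27.33 days.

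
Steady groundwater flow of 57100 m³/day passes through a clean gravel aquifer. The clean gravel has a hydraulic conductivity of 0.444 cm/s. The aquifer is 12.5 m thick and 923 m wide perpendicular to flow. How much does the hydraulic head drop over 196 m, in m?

2.53

Convert K: 0.444 cm/s × 864 = 383.6 m/day.
Cross-sectional area A = 923 × 12.5 = 11538 m².
From Q = K·A·i, i = Q / (K·A) = 57100 / (383.6 × 11538) = 0.01290.
Head loss Δh = i · L = 0.01290 × 196 = 2.529 m.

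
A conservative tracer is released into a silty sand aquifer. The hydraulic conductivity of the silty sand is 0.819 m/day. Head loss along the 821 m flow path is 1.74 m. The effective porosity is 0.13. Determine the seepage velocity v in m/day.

Hydraulic gradient i = Δh / L = 1.74 / 821 = 0.002119.
Darcy flux q = K · i = 0.8190 × 0.002119 = 0.001736 m/day.
Seepage velocity v = q / n_e = 0.001736 / 0.13 = 0.01335 m/day.

0.0134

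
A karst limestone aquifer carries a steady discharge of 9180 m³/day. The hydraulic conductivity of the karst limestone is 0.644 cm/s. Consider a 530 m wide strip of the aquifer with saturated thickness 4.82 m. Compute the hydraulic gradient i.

Convert K: 0.644 cm/s × 864 = 556.4 m/day.
Cross-sectional area A = 530 × 4.82 = 2555 m².
From Q = K·A·i, i = Q / (K·A) = 9180 / (556.4 × 2555) = 0.006458.

0.00646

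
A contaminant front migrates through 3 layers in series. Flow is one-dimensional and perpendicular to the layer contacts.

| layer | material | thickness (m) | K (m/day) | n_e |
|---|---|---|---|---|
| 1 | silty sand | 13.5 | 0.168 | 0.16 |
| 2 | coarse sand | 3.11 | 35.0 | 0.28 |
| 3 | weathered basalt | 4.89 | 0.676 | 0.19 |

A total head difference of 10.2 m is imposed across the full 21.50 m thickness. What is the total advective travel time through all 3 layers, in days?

With flow normal to the layers, continuity requires the same specific discharge q through every layer.
Σ(b_i/K_i) = 13.5/0.168 + 3.11/35.0 + 4.89/0.676 = 87.68 d.
q = Δh / Σ(b_i/K_i) = 10.2 / 87.68 = 0.1163 m/day.
In each layer the seepage velocity is v_i = q/n_i, so the layer transit time is t_i = b_i·n_i / q:
  layer 1 (silty sand): t_1 = 13.5 × 0.16 / 0.1163 = 18.57 d
  layer 2 (coarse sand): t_2 = 3.11 × 0.28 / 0.1163 = 7.485 d
  layer 3 (weathered basalt): t_3 = 4.89 × 0.19 / 0.1163 = 7.987 d
Total t = Σ t_i = 34.04 days.

34.0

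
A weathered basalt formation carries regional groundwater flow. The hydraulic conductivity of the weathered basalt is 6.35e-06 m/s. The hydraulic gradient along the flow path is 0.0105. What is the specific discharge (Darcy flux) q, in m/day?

0.00576

Convert K: 6.35e-06 m/s × 86400 = 0.5486 m/day.
Hydraulic gradient i = 0.0105.
Specific discharge q = K · i = 0.5486 × 0.01050 = 0.005761 m/day.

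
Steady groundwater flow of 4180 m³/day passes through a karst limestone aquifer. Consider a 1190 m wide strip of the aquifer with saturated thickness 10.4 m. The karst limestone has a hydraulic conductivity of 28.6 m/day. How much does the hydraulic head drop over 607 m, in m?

Cross-sectional area A = 1190 × 10.4 = 12376 m².
From Q = K·A·i, i = Q / (K·A) = 4180 / (28.60 × 12376) = 0.01181.
Head loss Δh = i · L = 0.01181 × 607 = 7.168 m.

7.17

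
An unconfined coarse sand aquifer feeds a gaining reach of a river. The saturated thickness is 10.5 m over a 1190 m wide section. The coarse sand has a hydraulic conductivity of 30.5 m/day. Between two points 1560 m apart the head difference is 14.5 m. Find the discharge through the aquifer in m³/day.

3540

Cross-sectional area A = 1190 × 10.5 = 12495 m².
Hydraulic gradient i = Δh / L = 14.5 / 1560 = 0.009295.
Darcy's law: Q = K · A · i = 30.50 × 12495 × 0.009295 = 3542 m³/day.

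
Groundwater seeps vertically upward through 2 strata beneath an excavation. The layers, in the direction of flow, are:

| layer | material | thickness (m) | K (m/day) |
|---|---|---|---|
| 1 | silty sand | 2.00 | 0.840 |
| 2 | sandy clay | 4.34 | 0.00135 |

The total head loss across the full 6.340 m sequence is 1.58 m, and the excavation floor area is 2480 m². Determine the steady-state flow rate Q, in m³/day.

Flow is perpendicular to layering, so the layers act in series and the equivalent K is the thickness-weighted harmonic mean.
Total thickness L = 2.00 + 4.34 = 6.340 m.
Σ(b_i/K_i) = 2.00/0.840 + 4.34/0.00135 = 3217 d.
K_eq = L / Σ(b_i/K_i) = 6.340 / 3217 = 0.001971 m/day.
Q = K_eq · A · (Δh/L) = 0.001971 × 2480 × (1.58/6.340) = 1.218 m³/day.

1.22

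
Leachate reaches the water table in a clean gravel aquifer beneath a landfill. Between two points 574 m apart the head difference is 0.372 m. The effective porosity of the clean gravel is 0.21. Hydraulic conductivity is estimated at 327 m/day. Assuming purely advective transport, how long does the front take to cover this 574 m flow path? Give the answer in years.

Hydraulic gradient i = Δh / L = 0.372 / 574 = 0.0006481.
Darcy flux q = K · i = 327.0 × 0.0006481 = 0.2119 m/day.
Seepage velocity v = q / n_e = 0.2119 / 0.21 = 1.009 m/day.
Travel time t = L / v = 574 / 1.009 = 568.8 days = 1.557 years.

1.56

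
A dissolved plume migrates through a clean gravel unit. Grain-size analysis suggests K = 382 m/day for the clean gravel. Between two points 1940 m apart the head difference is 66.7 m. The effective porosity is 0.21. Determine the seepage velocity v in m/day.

Hydraulic gradient i = Δh / L = 66.7 / 1940 = 0.03438.
Darcy flux q = K · i = 382.0 × 0.03438 = 13.13 m/day.
Seepage velocity v = q / n_e = 13.13 / 0.21 = 62.54 m/day.

62.5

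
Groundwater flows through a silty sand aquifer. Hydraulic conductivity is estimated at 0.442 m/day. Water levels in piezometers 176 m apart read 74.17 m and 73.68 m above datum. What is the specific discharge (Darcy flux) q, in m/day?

Hydraulic gradient i = (74.17 − 73.68) / 176 = 0.49 / 176 = 0.002784.
Specific discharge q = K · i = 0.4420 × 0.002784 = 0.001231 m/day.

0.00123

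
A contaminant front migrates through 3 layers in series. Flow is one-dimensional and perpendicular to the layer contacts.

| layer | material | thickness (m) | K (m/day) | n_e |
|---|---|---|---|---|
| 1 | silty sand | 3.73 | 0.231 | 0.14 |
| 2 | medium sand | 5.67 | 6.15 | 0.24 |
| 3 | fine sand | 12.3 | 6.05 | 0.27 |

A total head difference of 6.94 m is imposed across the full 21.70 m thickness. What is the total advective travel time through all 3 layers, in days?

With flow normal to the layers, continuity requires the same specific discharge q through every layer.
Σ(b_i/K_i) = 3.73/0.231 + 5.67/6.15 + 12.3/6.05 = 19.10 d.
q = Δh / Σ(b_i/K_i) = 6.94 / 19.10 = 0.3633 m/day.
In each layer the seepage velocity is v_i = q/n_i, so the layer transit time is t_i = b_i·n_i / q:
  layer 1 (silty sand): t_1 = 3.73 × 0.14 / 0.3633 = 1.437 d
  layer 2 (medium sand): t_2 = 5.67 × 0.24 / 0.3633 = 3.746 d
  layer 3 (fine sand): t_3 = 12.3 × 0.27 / 0.3633 = 9.141 d
Total t = Σ t_i = 14.32 days.

14.3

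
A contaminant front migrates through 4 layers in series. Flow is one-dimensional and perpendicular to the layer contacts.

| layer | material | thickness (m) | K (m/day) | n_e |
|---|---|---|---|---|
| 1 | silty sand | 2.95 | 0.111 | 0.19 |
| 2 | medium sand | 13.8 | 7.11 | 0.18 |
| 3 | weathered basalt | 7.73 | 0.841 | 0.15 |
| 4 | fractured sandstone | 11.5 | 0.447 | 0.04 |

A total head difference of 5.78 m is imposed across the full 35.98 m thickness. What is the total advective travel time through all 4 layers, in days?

With flow normal to the layers, continuity requires the same specific discharge q through every layer.
Σ(b_i/K_i) = 2.95/0.111 + 13.8/7.11 + 7.73/0.841 + 11.5/0.447 = 63.44 d.
q = Δh / Σ(b_i/K_i) = 5.78 / 63.44 = 0.09112 m/day.
In each layer the seepage velocity is v_i = q/n_i, so the layer transit time is t_i = b_i·n_i / q:
  layer 1 (silty sand): t_1 = 2.95 × 0.19 / 0.09112 = 6.152 d
  layer 2 (medium sand): t_2 = 13.8 × 0.18 / 0.09112 = 27.26 d
  layer 3 (weathered basalt): t_3 = 7.73 × 0.15 / 0.09112 = 12.73 d
  layer 4 (fractured sandstone): t_4 = 11.5 × 0.04 / 0.09112 = 5.049 d
Total t = Σ t_i = 51.19 days.

51.2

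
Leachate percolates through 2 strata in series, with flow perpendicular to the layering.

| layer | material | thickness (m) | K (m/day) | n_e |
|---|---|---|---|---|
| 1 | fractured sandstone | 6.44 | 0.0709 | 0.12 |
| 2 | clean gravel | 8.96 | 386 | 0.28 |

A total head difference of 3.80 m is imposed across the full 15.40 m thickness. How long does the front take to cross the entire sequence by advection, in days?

78.5

With flow normal to the layers, continuity requires the same specific discharge q through every layer.
Σ(b_i/K_i) = 6.44/0.0709 + 8.96/386 = 90.86 d.
q = Δh / Σ(b_i/K_i) = 3.80 / 90.86 = 0.04182 m/day.
In each layer the seepage velocity is v_i = q/n_i, so the layer transit time is t_i = b_i·n_i / q:
  layer 1 (fractured sandstone): t_1 = 6.44 × 0.12 / 0.04182 = 18.48 d
  layer 2 (clean gravel): t_2 = 8.96 × 0.28 / 0.04182 = 59.98 d
Total t = Σ t_i = 78.46 days.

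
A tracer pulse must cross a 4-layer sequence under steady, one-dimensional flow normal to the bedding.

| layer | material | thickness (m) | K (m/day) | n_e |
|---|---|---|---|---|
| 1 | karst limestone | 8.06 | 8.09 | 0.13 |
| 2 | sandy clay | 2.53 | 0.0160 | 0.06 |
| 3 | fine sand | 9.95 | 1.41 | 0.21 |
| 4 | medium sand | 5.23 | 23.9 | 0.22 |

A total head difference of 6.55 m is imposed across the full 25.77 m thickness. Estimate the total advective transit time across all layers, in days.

With flow normal to the layers, continuity requires the same specific discharge q through every layer.
Σ(b_i/K_i) = 8.06/8.09 + 2.53/0.0160 + 9.95/1.41 + 5.23/23.9 = 166.4 d.
q = Δh / Σ(b_i/K_i) = 6.55 / 166.4 = 0.03936 m/day.
In each layer the seepage velocity is v_i = q/n_i, so the layer transit time is t_i = b_i·n_i / q:
  layer 1 (karst limestone): t_1 = 8.06 × 0.13 / 0.03936 = 26.62 d
  layer 2 (sandy clay): t_2 = 2.53 × 0.06 / 0.03936 = 3.856 d
  layer 3 (fine sand): t_3 = 9.95 × 0.21 / 0.03936 = 53.08 d
  layer 4 (medium sand): t_4 = 5.23 × 0.22 / 0.03936 = 29.23 d
Total t = Σ t_i = 112.8 days.

113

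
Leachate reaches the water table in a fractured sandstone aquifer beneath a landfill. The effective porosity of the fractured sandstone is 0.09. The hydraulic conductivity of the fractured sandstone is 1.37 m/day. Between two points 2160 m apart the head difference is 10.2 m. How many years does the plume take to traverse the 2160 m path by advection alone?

82.3

Hydraulic gradient i = Δh / L = 10.2 / 2160 = 0.004722.
Darcy flux q = K · i = 1.370 × 0.004722 = 0.006469 m/day.
Seepage velocity v = q / n_e = 0.006469 / 0.09 = 0.07188 m/day.
Travel time t = L / v = 2160 / 0.07188 = 30049 days = 82.27 years.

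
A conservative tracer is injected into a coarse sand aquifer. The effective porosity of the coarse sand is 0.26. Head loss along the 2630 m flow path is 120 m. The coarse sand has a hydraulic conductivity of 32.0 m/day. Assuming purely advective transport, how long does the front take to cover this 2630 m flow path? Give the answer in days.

468

Hydraulic gradient i = Δh / L = 120 / 2630 = 0.04563.
Darcy flux q = K · i = 32.00 × 0.04563 = 1.460 m/day.
Seepage velocity v = q / n_e = 1.460 / 0.26 = 5.616 m/day.
Travel time t = L / v = 2630 / 5.616 = 468.3 days.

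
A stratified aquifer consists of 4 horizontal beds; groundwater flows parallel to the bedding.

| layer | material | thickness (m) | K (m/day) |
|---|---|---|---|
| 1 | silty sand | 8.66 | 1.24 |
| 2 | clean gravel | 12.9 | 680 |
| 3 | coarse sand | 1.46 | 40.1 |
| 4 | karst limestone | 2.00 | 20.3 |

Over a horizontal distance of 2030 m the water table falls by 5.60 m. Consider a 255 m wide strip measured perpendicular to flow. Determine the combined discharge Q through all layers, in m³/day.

6250

Flow is parallel to layering, so each bed carries its own Darcy discharge and the transmissivities add.
Σ(K_i·b_i) = 1.24×8.66 + 680×12.9 + 40.1×1.46 + 20.3×2.00 = 8882 m²/day.
Hydraulic gradient i = Δh / L = 5.60 / 2030 = 0.002759.
Q = Σ(K_i·b_i) · W · i = 8882 × 255 × 0.002759 = 6248 m³/day.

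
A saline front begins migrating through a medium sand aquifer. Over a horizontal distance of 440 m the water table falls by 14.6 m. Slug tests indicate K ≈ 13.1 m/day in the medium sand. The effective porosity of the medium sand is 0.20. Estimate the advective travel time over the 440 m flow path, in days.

Hydraulic gradient i = Δh / L = 14.6 / 440 = 0.03318.
Darcy flux q = K · i = 13.10 × 0.03318 = 0.4347 m/day.
Seepage velocity v = q / n_e = 0.4347 / 0.20 = 2.173 m/day.
Travel time t = L / v = 440 / 2.173 = 202.4 days.

202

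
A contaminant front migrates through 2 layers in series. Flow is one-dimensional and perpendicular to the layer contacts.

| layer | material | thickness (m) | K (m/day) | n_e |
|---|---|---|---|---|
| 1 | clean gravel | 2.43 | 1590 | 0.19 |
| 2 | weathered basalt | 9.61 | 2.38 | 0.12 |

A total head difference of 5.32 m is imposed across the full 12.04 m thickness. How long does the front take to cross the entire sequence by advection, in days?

With flow normal to the layers, continuity requires the same specific discharge q through every layer.
Σ(b_i/K_i) = 2.43/1590 + 9.61/2.38 = 4.039 d.
q = Δh / Σ(b_i/K_i) = 5.32 / 4.039 = 1.317 m/day.
In each layer the seepage velocity is v_i = q/n_i, so the layer transit time is t_i = b_i·n_i / q:
  layer 1 (clean gravel): t_1 = 2.43 × 0.19 / 1.317 = 0.3506 d
  layer 2 (weathered basalt): t_2 = 9.61 × 0.12 / 1.317 = 0.8756 d
Total t = Σ t_i = 1.226 days.

1.23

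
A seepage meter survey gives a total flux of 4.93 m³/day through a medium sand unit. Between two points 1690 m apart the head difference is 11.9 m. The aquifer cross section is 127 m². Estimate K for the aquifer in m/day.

Hydraulic gradient i = Δh / L = 11.9 / 1690 = 0.007041.
From Q = K·A·i, K = Q / (A·i) = 4.93 / (127.0 × 0.007041) = 5.513 m/day.

5.51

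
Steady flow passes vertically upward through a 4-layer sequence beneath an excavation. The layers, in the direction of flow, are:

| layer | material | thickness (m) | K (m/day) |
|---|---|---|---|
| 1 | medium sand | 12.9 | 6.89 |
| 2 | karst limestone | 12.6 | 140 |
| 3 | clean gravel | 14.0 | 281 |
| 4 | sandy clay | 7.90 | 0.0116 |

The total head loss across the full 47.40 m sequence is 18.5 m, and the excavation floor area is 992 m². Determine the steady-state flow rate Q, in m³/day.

Flow is perpendicular to layering, so the layers act in series and the equivalent K is the thickness-weighted harmonic mean.
Total thickness L = 12.9 + 12.6 + 14.0 + 7.90 = 47.40 m.
Σ(b_i/K_i) = 12.9/6.89 + 12.6/140 + 14.0/281 + 7.90/0.0116 = 683.0 d.
K_eq = L / Σ(b_i/K_i) = 47.40 / 683.0 = 0.06939 m/day.
Q = K_eq · A · (Δh/L) = 0.06939 × 992 × (18.5/47.40) = 26.87 m³/day.

26.9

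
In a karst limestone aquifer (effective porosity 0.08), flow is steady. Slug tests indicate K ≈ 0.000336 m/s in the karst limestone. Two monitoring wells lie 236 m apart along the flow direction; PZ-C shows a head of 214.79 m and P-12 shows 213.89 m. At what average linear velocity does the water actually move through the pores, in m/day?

Convert K: 0.000336 m/s × 86400 = 29.03 m/day.
Hydraulic gradient i = (214.79 − 213.89) / 236 = 0.9 / 236 = 0.003814.
Darcy flux q = K · i = 29.03 × 0.003814 = 0.1107 m/day.
Seepage velocity v = q / n_e = 0.1107 / 0.08 = 1.384 m/day.

1.38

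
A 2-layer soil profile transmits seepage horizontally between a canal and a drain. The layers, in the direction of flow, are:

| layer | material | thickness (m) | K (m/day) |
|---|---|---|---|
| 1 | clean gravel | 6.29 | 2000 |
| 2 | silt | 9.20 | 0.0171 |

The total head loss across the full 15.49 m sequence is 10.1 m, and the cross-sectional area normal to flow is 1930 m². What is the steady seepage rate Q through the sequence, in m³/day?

36.2

Flow is perpendicular to layering, so the layers act in series and the equivalent K is the thickness-weighted harmonic mean.
Total thickness L = 6.29 + 9.20 = 15.49 m.
Σ(b_i/K_i) = 6.29/2000 + 9.20/0.0171 = 538.0 d.
K_eq = L / Σ(b_i/K_i) = 15.49 / 538.0 = 0.02879 m/day.
Q = K_eq · A · (Δh/L) = 0.02879 × 1930 × (10.1/15.49) = 36.23 m³/day.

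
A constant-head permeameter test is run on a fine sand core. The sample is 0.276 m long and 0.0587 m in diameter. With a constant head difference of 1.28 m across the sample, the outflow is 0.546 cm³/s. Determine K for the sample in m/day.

3.76

Cross-sectional area A = π·(d/2)² = π × (0.0587/2)² = 0.002706 m².
Convert discharge: 0.546 cm³/s = 5.460e-07 m³/s.
Darcy's law rearranged: K = Q·L / (A·Δh) = 5.460e-07 × 0.276 / (0.002706 × 1.28) = 4.350e-05 m/s = 3.759 m/day.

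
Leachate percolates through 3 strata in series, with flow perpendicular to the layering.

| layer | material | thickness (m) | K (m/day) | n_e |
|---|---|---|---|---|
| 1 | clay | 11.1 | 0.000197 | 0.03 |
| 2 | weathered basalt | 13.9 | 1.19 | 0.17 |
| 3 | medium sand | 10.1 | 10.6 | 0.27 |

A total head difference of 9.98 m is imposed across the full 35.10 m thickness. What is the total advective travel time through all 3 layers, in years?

With flow normal to the layers, continuity requires the same specific discharge q through every layer.
Σ(b_i/K_i) = 11.1/0.000197 + 13.9/1.19 + 10.1/10.6 = 56358 d.
q = Δh / Σ(b_i/K_i) = 9.98 / 56358 = 0.0001771 m/day.
In each layer the seepage velocity is v_i = q/n_i, so the layer transit time is t_i = b_i·n_i / q:
  layer 1 (clay): t_1 = 11.1 × 0.03 / 0.0001771 = 1880 d
  layer 2 (weathered basalt): t_2 = 13.9 × 0.17 / 0.0001771 = 13344 d
  layer 3 (medium sand): t_3 = 10.1 × 0.27 / 0.0001771 = 15400 d
Total t = Σ t_i = 30624 days = 83.84 years.

83.8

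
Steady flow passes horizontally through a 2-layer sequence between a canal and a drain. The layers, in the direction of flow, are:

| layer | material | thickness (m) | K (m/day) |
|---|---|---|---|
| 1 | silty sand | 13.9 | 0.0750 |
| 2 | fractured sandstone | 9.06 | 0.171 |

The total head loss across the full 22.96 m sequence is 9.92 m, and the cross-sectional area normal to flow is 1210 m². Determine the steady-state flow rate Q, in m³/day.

50.4

Flow is perpendicular to layering, so the layers act in series and the equivalent K is the thickness-weighted harmonic mean.
Total thickness L = 13.9 + 9.06 = 22.96 m.
Σ(b_i/K_i) = 13.9/0.0750 + 9.06/0.171 = 238.3 d.
K_eq = L / Σ(b_i/K_i) = 22.96 / 238.3 = 0.09634 m/day.
Q = K_eq · A · (Δh/L) = 0.09634 × 1210 × (9.92/22.96) = 50.37 m³/day.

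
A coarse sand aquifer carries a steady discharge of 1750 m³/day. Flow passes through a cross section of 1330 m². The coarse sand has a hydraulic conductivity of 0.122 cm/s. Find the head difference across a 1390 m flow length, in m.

Convert K: 0.122 cm/s × 864 = 105.4 m/day.
From Q = K·A·i, i = Q / (K·A) = 1750 / (105.4 × 1330) = 0.01248.
Head loss Δh = i · L = 0.01248 × 1390 = 17.35 m.

17.4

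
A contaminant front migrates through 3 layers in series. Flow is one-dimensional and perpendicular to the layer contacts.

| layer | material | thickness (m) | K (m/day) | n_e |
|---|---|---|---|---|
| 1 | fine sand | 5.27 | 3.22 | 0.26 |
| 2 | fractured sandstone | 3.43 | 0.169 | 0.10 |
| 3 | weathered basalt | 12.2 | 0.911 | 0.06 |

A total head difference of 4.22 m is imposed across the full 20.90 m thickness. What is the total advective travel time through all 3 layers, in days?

With flow normal to the layers, continuity requires the same specific discharge q through every layer.
Σ(b_i/K_i) = 5.27/3.22 + 3.43/0.169 + 12.2/0.911 = 35.32 d.
q = Δh / Σ(b_i/K_i) = 4.22 / 35.32 = 0.1195 m/day.
In each layer the seepage velocity is v_i = q/n_i, so the layer transit time is t_i = b_i·n_i / q:
  layer 1 (fine sand): t_1 = 5.27 × 0.26 / 0.1195 = 11.47 d
  layer 2 (fractured sandstone): t_2 = 3.43 × 0.10 / 0.1195 = 2.871 d
  layer 3 (weathered basalt): t_3 = 12.2 × 0.06 / 0.1195 = 6.127 d
Total t = Σ t_i = 20.47 days.

20.5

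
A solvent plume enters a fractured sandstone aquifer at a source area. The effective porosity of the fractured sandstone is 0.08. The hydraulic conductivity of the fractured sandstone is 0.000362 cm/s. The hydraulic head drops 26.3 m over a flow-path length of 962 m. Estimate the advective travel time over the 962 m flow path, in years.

Convert K: 0.000362 cm/s × 864 = 0.3128 m/day.
Hydraulic gradient i = Δh / L = 26.3 / 962 = 0.02734.
Darcy flux q = K · i = 0.3128 × 0.02734 = 0.008551 m/day.
Seepage velocity v = q / n_e = 0.008551 / 0.08 = 0.1069 m/day.
Travel time t = L / v = 962 / 0.1069 = 9000 days = 24.64 years.

24.6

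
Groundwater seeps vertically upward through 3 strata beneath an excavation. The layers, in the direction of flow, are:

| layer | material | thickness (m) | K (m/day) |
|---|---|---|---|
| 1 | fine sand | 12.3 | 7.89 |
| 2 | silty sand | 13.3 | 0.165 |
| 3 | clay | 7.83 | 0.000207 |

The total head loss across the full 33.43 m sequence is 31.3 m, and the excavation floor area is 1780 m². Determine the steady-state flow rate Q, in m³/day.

Flow is perpendicular to layering, so the layers act in series and the equivalent K is the thickness-weighted harmonic mean.
Total thickness L = 12.3 + 13.3 + 7.83 = 33.43 m.
Σ(b_i/K_i) = 12.3/7.89 + 13.3/0.165 + 7.83/0.000207 = 37908 d.
K_eq = L / Σ(b_i/K_i) = 33.43 / 37908 = 0.0008819 m/day.
Q = K_eq · A · (Δh/L) = 0.0008819 × 1780 × (31.3/33.43) = 1.470 m³/day.

1.47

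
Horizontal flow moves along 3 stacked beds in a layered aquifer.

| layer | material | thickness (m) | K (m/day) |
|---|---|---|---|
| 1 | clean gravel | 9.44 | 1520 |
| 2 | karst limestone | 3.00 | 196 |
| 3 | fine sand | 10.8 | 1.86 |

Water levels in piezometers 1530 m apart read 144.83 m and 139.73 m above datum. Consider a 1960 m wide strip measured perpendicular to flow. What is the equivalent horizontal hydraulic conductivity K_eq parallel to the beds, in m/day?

644

Flow is parallel to layering, so each bed carries its own Darcy discharge and the transmissivities add.
Σ(K_i·b_i) = 1520×9.44 + 196×3.00 + 1.86×10.8 = 14957 m²/day.
Total thickness b = 23.24 m, so K_eq = Σ(K_i·b_i)/b = 643.6 m/day.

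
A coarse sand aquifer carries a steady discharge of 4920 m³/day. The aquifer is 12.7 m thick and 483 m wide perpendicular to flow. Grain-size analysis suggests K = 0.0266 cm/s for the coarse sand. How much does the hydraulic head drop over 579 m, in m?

Convert K: 0.0266 cm/s × 864 = 22.98 m/day.
Cross-sectional area A = 483 × 12.7 = 6134 m².
From Q = K·A·i, i = Q / (K·A) = 4920 / (22.98 × 6134) = 0.03490.
Head loss Δh = i · L = 0.03490 × 579 = 20.21 m.

20.2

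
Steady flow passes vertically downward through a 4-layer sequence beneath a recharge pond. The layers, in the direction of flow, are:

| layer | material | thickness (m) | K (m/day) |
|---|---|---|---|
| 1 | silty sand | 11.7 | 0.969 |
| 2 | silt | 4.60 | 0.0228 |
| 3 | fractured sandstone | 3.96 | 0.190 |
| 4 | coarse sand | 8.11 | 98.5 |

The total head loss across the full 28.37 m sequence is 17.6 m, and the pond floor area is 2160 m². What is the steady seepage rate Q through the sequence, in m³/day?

162

Flow is perpendicular to layering, so the layers act in series and the equivalent K is the thickness-weighted harmonic mean.
Total thickness L = 11.7 + 4.60 + 3.96 + 8.11 = 28.37 m.
Σ(b_i/K_i) = 11.7/0.969 + 4.60/0.0228 + 3.96/0.190 + 8.11/98.5 = 234.8 d.
K_eq = L / Σ(b_i/K_i) = 28.37 / 234.8 = 0.1209 m/day.
Q = K_eq · A · (Δh/L) = 0.1209 × 2160 × (17.6/28.37) = 161.9 m³/day.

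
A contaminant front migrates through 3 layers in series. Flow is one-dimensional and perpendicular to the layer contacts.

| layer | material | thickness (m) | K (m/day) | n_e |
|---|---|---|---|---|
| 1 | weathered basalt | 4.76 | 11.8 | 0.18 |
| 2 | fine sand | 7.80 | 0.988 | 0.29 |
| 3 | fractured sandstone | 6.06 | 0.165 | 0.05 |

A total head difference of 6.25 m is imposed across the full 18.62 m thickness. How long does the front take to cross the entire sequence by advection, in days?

With flow normal to the layers, continuity requires the same specific discharge q through every layer.
Σ(b_i/K_i) = 4.76/11.8 + 7.80/0.988 + 6.06/0.165 = 45.03 d.
q = Δh / Σ(b_i/K_i) = 6.25 / 45.03 = 0.1388 m/day.
In each layer the seepage velocity is v_i = q/n_i, so the layer transit time is t_i = b_i·n_i / q:
  layer 1 (weathered basalt): t_1 = 4.76 × 0.18 / 0.1388 = 6.172 d
  layer 2 (fine sand): t_2 = 7.80 × 0.29 / 0.1388 = 16.30 d
  layer 3 (fractured sandstone): t_3 = 6.06 × 0.05 / 0.1388 = 2.183 d
Total t = Σ t_i = 24.65 days.

24.7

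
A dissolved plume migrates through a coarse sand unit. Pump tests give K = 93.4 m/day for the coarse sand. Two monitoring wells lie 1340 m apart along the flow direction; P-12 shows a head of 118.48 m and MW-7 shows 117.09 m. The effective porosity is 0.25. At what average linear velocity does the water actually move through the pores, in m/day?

0.388

Hydraulic gradient i = (118.48 − 117.09) / 1340 = 1.39 / 1340 = 0.001037.
Darcy flux q = K · i = 93.40 × 0.001037 = 0.09689 m/day.
Seepage velocity v = q / n_e = 0.09689 / 0.25 = 0.3875 m/day.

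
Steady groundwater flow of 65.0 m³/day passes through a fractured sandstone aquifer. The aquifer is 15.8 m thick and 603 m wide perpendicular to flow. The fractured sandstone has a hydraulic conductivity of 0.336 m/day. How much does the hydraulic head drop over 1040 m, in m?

Cross-sectional area A = 603 × 15.8 = 9527 m².
From Q = K·A·i, i = Q / (K·A) = 65.0 / (0.3360 × 9527) = 0.02030.
Head loss Δh = i · L = 0.02030 × 1040 = 21.12 m.

21.1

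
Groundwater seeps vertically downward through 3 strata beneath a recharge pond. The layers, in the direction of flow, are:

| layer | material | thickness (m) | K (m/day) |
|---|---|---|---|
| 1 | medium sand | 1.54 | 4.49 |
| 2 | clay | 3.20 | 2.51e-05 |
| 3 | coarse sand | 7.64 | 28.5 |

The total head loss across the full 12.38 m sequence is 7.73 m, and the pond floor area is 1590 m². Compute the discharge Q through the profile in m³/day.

0.0964

Flow is perpendicular to layering, so the layers act in series and the equivalent K is the thickness-weighted harmonic mean.
Total thickness L = 1.54 + 3.20 + 7.64 = 12.38 m.
Σ(b_i/K_i) = 1.54/4.49 + 3.20/2.51e-05 + 7.64/28.5 = 1.275e+05 d.
K_eq = L / Σ(b_i/K_i) = 12.38 / 1.275e+05 = 9.711e-05 m/day.
Q = K_eq · A · (Δh/L) = 9.711e-05 × 1590 × (7.73/12.38) = 0.09640 m³/day.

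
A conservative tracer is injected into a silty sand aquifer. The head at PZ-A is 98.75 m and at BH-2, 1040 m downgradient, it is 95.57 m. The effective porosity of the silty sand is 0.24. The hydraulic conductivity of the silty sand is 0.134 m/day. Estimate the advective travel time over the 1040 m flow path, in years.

1670

Hydraulic gradient i = (98.75 − 95.57) / 1040 = 3.18 / 1040 = 0.003058.
Darcy flux q = K · i = 0.1340 × 0.003058 = 0.0004097 m/day.
Seepage velocity v = q / n_e = 0.0004097 / 0.24 = 0.001707 m/day.
Travel time t = L / v = 1040 / 0.001707 = 6.092e+05 days = 1668 years.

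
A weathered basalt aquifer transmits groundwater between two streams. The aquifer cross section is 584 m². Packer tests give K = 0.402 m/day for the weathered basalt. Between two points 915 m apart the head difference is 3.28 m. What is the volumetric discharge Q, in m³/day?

0.842

Hydraulic gradient i = Δh / L = 3.28 / 915 = 0.003585.
Darcy's law: Q = K · A · i = 0.4020 × 584.0 × 0.003585 = 0.8416 m³/day.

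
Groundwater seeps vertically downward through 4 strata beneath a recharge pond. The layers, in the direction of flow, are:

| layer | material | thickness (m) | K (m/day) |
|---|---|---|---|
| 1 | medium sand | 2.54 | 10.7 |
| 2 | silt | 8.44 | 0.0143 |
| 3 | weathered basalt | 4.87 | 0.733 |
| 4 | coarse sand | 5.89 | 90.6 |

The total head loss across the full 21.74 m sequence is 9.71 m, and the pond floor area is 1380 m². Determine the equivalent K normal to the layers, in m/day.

0.0364

Flow is perpendicular to layering, so the layers act in series and the equivalent K is the thickness-weighted harmonic mean.
Total thickness L = 2.54 + 8.44 + 4.87 + 5.89 = 21.74 m.
Σ(b_i/K_i) = 2.54/10.7 + 8.44/0.0143 + 4.87/0.733 + 5.89/90.6 = 597.2 d.
K_eq = L / Σ(b_i/K_i) = 21.74 / 597.2 = 0.03641 m/day.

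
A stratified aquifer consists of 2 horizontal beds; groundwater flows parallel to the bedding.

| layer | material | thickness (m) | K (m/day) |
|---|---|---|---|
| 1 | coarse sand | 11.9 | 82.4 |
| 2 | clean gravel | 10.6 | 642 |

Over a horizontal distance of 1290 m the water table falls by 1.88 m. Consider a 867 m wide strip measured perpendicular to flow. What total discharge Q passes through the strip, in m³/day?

9840

Flow is parallel to layering, so each bed carries its own Darcy discharge and the transmissivities add.
Σ(K_i·b_i) = 82.4×11.9 + 642×10.6 = 7786 m²/day.
Hydraulic gradient i = Δh / L = 1.88 / 1290 = 0.001457.
Q = Σ(K_i·b_i) · W · i = 7786 × 867 × 0.001457 = 9838 m³/day.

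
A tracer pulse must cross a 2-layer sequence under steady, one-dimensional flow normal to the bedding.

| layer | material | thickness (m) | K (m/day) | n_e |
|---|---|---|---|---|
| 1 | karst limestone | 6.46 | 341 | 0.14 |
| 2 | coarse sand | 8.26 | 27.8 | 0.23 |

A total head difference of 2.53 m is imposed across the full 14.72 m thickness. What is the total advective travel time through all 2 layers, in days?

With flow normal to the layers, continuity requires the same specific discharge q through every layer.
Σ(b_i/K_i) = 6.46/341 + 8.26/27.8 = 0.3161 d.
q = Δh / Σ(b_i/K_i) = 2.53 / 0.3161 = 8.005 m/day.
In each layer the seepage velocity is v_i = q/n_i, so the layer transit time is t_i = b_i·n_i / q:
  layer 1 (karst limestone): t_1 = 6.46 × 0.14 / 8.005 = 0.1130 d
  layer 2 (coarse sand): t_2 = 8.26 × 0.23 / 8.005 = 0.2373 d
Total t = Σ t_i = 0.3503 days.

0.350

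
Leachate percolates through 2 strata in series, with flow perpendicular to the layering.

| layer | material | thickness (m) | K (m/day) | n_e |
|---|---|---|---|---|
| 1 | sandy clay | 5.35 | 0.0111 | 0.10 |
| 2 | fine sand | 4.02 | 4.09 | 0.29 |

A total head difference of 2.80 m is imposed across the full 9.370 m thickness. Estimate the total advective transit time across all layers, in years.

With flow normal to the layers, continuity requires the same specific discharge q through every layer.
Σ(b_i/K_i) = 5.35/0.0111 + 4.02/4.09 = 483.0 d.
q = Δh / Σ(b_i/K_i) = 2.80 / 483.0 = 0.005798 m/day.
In each layer the seepage velocity is v_i = q/n_i, so the layer transit time is t_i = b_i·n_i / q:
  layer 1 (sandy clay): t_1 = 5.35 × 0.10 / 0.005798 = 92.28 d
  layer 2 (fine sand): t_2 = 4.02 × 0.29 / 0.005798 = 201.1 d
Total t = Σ t_i = 293.4 days = 0.8032 years.

0.803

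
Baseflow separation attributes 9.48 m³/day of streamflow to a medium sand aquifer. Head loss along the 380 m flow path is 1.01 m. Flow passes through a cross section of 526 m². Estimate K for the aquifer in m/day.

6.78

Hydraulic gradient i = Δh / L = 1.01 / 380 = 0.002658.
From Q = K·A·i, K = Q / (A·i) = 9.48 / (526.0 × 0.002658) = 6.781 m/day.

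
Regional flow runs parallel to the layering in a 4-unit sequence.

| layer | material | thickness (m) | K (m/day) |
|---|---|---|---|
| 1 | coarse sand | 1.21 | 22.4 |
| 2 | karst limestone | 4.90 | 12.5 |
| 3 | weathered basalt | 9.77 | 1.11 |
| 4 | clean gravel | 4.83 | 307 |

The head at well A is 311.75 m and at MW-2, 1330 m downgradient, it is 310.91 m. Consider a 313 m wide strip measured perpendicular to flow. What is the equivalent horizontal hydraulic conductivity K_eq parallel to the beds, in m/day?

Flow is parallel to layering, so each bed carries its own Darcy discharge and the transmissivities add.
Σ(K_i·b_i) = 22.4×1.21 + 12.5×4.90 + 1.11×9.77 + 307×4.83 = 1582 m²/day.
Total thickness b = 20.71 m, so K_eq = Σ(K_i·b_i)/b = 76.39 m/day.

76.4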